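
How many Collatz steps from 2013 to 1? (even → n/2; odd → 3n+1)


2013 → 6040 → 3020 → 1510 → 755 → 2266 → 1133 → 3400 → 1700 → 850 → 425 → 1276 → 638 → 319 → 958 → 479 → 1438 → 719 → 2158 → 1079 → 3238 → 1619 → 4858 → 2429 → 7288 → 3644 → 1822 → 911 → 2734 → 1367 → 4102 → 2051 → 6154 → 3077 → 9232 → 4616 → 2308 → 1154 → 577 → 1732 → 866 → 433 → 1300 → 650 → 325 → 976 → 488 → 244 → 122 → 61 → 184 → 92 → 46 → 23 → 70 → 35 → 106 → 53 → 160 → 80 → 40 → 20 → 10 → 5 → 16 → 8 → 4 → 2 → 1
Total steps = 68

68 steps


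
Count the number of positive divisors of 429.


429 = 3^1 × 11^1 × 13^1
d(429) = (1+1) × (1+1) × (1+1) = 8

8 divisors


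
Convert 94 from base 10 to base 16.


94 (base 10) = 94 (decimal)
94 (decimal) = 5E (base 16)


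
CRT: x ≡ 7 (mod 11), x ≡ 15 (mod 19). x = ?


M = 11*19 = 209
M1 = M/11 = 19, M2 = M/19 = 11
M1^(-1) mod 11 = 7, M2^(-1) mod 19 = 7
x = 7*19*7 + 15*11*7 = 2086
2086 mod 209 = 205
Check: 205 mod 11 = 7 ✓, 205 mod 19 = 15 ✓

x ≡ 205 (mod 209)


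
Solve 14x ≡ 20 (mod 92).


GCD(14, 92) = 2 divides 20
Divide: 7x ≡ 10 (mod 46)
x ≡ 8 (mod 46)


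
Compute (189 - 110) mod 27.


189 - 110 = 79
79 mod 27 = 25


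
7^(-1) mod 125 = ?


Use the extended Euclidean algorithm on (125, 7); each row r = 125*s + 7*t:
r=125, s=1, t=0
r=7, s=0, t=1
q=17: r=6, s=1, t=-17   [125*(1) + 7*(-17) = 6]
q=1: r=1, s=-1, t=18   [125*(-1) + 7*(18) = 1]
q=6: r=0, s=7, t=-125   [125*(7) + 7*(-125) = 0]
GCD = 1 with t = 18, so 7*(18) ≡ 1 (mod 125)
Inverse = 18 mod 125 = 18
Check: 7 * 18 = 126 ≡ 1 (mod 125)

7^(-1) ≡ 18 (mod 125)


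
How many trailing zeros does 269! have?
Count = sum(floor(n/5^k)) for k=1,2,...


floor(269/5) = 53
floor(269/25) = 10
floor(269/125) = 2
Total = 65

65 trailing zeros


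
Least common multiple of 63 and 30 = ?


GCD(63, 30) = 3
LCM = 63*30/3 = 1890/3 = 630

LCM = 630


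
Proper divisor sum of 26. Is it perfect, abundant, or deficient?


Proper divisors: 1, 2, 13
Sum = 1 + 2 + 13 = 16
16 < 26 → deficient

s(26) = 16 (deficient)


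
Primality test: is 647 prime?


Check divisors up to sqrt(647) = 25.4362
No divisors found.
647 is prime.

Yes, 647 is prime


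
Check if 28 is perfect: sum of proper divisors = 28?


Proper divisors of 28: 1, 2, 4, 7, 14
Sum = 1 + 2 + 4 + 7 + 14 = 28

Yes, 28 is perfect (28 = 28)


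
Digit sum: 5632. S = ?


5 + 6 + 3 + 2 = 16


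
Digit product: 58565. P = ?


5 × 8 × 5 × 6 × 5 = 6000


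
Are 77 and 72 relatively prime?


Euclidean algorithm:
77 = 1 * 72 + 5
72 = 14 * 5 + 2
5 = 2 * 2 + 1
2 = 2 * 1 + 0
GCD(77, 72) = 1

Yes, coprime (GCD = 1)


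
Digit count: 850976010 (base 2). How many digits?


850976010 in base 2 = 110010101110001101110100001010
Number of digits = 30

30 digits (base 2)


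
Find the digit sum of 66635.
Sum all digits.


6 + 6 + 6 + 3 + 5 = 26


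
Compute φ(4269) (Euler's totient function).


4269 = 3 × 1423
Prime factors: 3, 1423
φ(4269) = 4269 × (1-1/3) × (1-1/1423)
= 4269 × 2/3 × 1422/1423 = 2844

φ(4269) = 2844


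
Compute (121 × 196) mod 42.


121 × 196 = 23716
23716 mod 42 = 28


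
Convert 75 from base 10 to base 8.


75 (base 10) = 75 (decimal)
75 (decimal) = 113 (base 8)


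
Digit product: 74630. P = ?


7 × 4 × 6 × 3 × 0 = 0


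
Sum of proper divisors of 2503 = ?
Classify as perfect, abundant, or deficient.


Proper divisors: 1
Sum = 1 = 1
1 < 2503 → deficient

s(2503) = 1 (deficient)


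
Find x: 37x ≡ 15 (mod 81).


GCD(37, 81) = 1, unique solution
a^(-1) mod 81 = 46
x = 46 * 15 mod 81 = 42

x ≡ 42 (mod 81)


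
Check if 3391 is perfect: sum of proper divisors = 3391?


Proper divisors of 3391: 1
Sum = 1 = 1

No, 3391 is not perfect (1 ≠ 3391)


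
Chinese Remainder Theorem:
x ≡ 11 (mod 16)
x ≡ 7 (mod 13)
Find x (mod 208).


M = 16*13 = 208
M1 = M/16 = 13, M2 = M/13 = 16
M1^(-1) mod 16 = 5, M2^(-1) mod 13 = 9
x = 11*13*5 + 7*16*9 = 1723
1723 mod 208 = 59
Check: 59 mod 16 = 11 ✓, 59 mod 13 = 7 ✓

x ≡ 59 (mod 208)


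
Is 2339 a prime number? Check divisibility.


Check divisors up to sqrt(2339) = 48.3632
No divisors found.
2339 is prime.

Yes, 2339 is prime


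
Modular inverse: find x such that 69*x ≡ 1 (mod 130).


Use the extended Euclidean algorithm on (130, 69); each row r = 130*s + 69*t:
r=130, s=1, t=0
r=69, s=0, t=1
q=1: r=61, s=1, t=-1   [130*(1) + 69*(-1) = 61]
q=1: r=8, s=-1, t=2   [130*(-1) + 69*(2) = 8]
q=7: r=5, s=8, t=-15   [130*(8) + 69*(-15) = 5]
q=1: r=3, s=-9, t=17   [130*(-9) + 69*(17) = 3]
q=1: r=2, s=17, t=-32   [130*(17) + 69*(-32) = 2]
q=1: r=1, s=-26, t=49   [130*(-26) + 69*(49) = 1]
q=2: r=0, s=69, t=-130   [130*(69) + 69*(-130) = 0]
GCD = 1 with t = 49, so 69*(49) ≡ 1 (mod 130)
Inverse = 49 mod 130 = 49
Check: 69 * 49 = 3381 ≡ 1 (mod 130)

69^(-1) ≡ 49 (mod 130)


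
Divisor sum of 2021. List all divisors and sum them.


Divisors of 2021: 1, 43, 47, 2021
Sum = 1 + 43 + 47 + 2021 = 2112

σ(2021) = 2112


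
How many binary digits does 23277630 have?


23277630 in base 2 = 1011000110011000000111110
Number of digits = 25

25 digits (base 2)


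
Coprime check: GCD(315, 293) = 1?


Euclidean algorithm:
315 = 1 * 293 + 22
293 = 13 * 22 + 7
22 = 3 * 7 + 1
7 = 7 * 1 + 0
GCD(315, 293) = 1

Yes, coprime (GCD = 1)


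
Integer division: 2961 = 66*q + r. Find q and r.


2961 = 66 * 44 + 57
Check: 2904 + 57 = 2961

q = 44, r = 57


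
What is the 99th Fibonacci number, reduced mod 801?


F(k) mod 801 for k=1..99:
1, 1, 2, 3, 5, 8, 13, 21, 34, 55, 89, 144, 233, 377, 610, 186, 796, 181, 176, 357, 533, 89, 622, 711, 532, 442, 173, 615, 788, 602, 589, 390, 178, 568, 746, 513, 458, 170, 628, 798, 625, 622, 446, 267, 713, 179, 91, 270, 361, 631, 191, 21, 212, 233, 445, 678, 322, 199, 521, 720, 440, 359, 799, 357, 355, 712, 266, 177, 443, 620, 262, 81, 343, 424, 767, 390, 356, 746, 301, 246, 547, 793, 539, 531, 269, 800, 268, 267, 535, 1, 536, 537, 272, 8, 280, 288, 568, 55, 623
F(99) mod 801 = 623


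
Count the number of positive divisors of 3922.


3922 = 2^1 × 37^1 × 53^1
d(3922) = (1+1) × (1+1) × (1+1) = 8

8 divisors


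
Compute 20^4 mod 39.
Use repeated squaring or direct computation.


20^1 mod 39 = 20
20^2 mod 39 = 10
20^3 mod 39 = 5
20^4 mod 39 = 22


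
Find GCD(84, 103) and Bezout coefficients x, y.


Tabular extended Euclidean (each row: r = 84*s + 103*t):
r=84, s=1, t=0
r=103, s=0, t=1
q=0: r=84, s=1, t=0   [84*(1) + 103*(0) = 84]
q=1: r=19, s=-1, t=1   [84*(-1) + 103*(1) = 19]
q=4: r=8, s=5, t=-4   [84*(5) + 103*(-4) = 8]
q=2: r=3, s=-11, t=9   [84*(-11) + 103*(9) = 3]
q=2: r=2, s=27, t=-22   [84*(27) + 103*(-22) = 2]
q=1: r=1, s=-38, t=31   [84*(-38) + 103*(31) = 1]
q=2: r=0, s=103, t=-84   [84*(103) + 103*(-84) = 0]
GCD = 1; from the row with r=1: x=-38, y=31
Check: 84*(-38) + 103*(31) = -3192 + 3193 = 1

GCD = 1, x = -38, y = 31


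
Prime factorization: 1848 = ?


1848 / 2 = 924
924 / 2 = 462
462 / 2 = 231
231 / 3 = 77
77 / 7 = 11
11 / 11 = 1
1848 = 2^3 × 3 × 7 × 11


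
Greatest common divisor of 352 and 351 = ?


352 = 1 * 351 + 1
351 = 351 * 1 + 0
GCD = 1


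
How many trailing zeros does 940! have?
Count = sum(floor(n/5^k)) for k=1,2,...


floor(940/5) = 188
floor(940/25) = 37
floor(940/125) = 7
floor(940/625) = 1
Total = 233

233 trailing zeros


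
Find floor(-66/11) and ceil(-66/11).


-66/11 = -6.0000
floor = -6
ceil = -6

floor = -6, ceil = -6


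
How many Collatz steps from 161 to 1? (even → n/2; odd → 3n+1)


161 → 484 → 242 → 121 → 364 → 182 → 91 → 274 → 137 → 412 → 206 → 103 → 310 → 155 → 466 → 233 → 700 → 350 → 175 → 526 → 263 → 790 → 395 → 1186 → 593 → 1780 → 890 → 445 → 1336 → 668 → 334 → 167 → 502 → 251 → 754 → 377 → 1132 → 566 → 283 → 850 → 425 → 1276 → 638 → 319 → 958 → 479 → 1438 → 719 → 2158 → 1079 → 3238 → 1619 → 4858 → 2429 → 7288 → 3644 → 1822 → 911 → 2734 → 1367 → 4102 → 2051 → 6154 → 3077 → 9232 → 4616 → 2308 → 1154 → 577 → 1732 → 866 → 433 → 1300 → 650 → 325 → 976 → 488 → 244 → 122 → 61 → 184 → 92 → 46 → 23 → 70 → 35 → 106 → 53 → 160 → 80 → 40 → 20 → 10 → 5 → 16 → 8 → 4 → 2 → 1
Total steps = 98

98 steps


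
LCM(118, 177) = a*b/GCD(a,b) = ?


GCD(118, 177) = 59
LCM = 118*177/59 = 20886/59 = 354

LCM = 354


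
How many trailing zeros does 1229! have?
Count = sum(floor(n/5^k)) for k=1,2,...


floor(1229/5) = 245
floor(1229/25) = 49
floor(1229/125) = 9
floor(1229/625) = 1
Total = 304

304 trailing zeros


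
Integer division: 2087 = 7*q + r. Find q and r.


2087 = 7 * 298 + 1
Check: 2086 + 1 = 2087

q = 298, r = 1


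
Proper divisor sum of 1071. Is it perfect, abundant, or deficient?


Proper divisors: 1, 3, 7, 9, 17, 21, 51, 63, 119, 153, 357
Sum = 1 + 3 + 7 + 9 + 17 + 21 + 51 + 63 + 119 + 153 + 357 = 801
801 < 1071 → deficient

s(1071) = 801 (deficient)


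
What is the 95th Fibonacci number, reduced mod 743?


F(k) mod 743 for k=1..95:
1, 1, 2, 3, 5, 8, 13, 21, 34, 55, 89, 144, 233, 377, 610, 244, 111, 355, 466, 78, 544, 622, 423, 302, 725, 284, 266, 550, 73, 623, 696, 576, 529, 362, 148, 510, 658, 425, 340, 22, 362, 384, 3, 387, 390, 34, 424, 458, 139, 597, 736, 590, 583, 430, 270, 700, 227, 184, 411, 595, 263, 115, 378, 493, 128, 621, 6, 627, 633, 517, 407, 181, 588, 26, 614, 640, 511, 408, 176, 584, 17, 601, 618, 476, 351, 84, 435, 519, 211, 730, 198, 185, 383, 568, 208
F(95) mod 743 = 208


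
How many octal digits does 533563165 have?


533563165 in base 8 = 3763303435
Number of digits = 10

10 digits (base 8)


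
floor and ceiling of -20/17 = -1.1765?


-20/17 = -1.1765
floor = -2
ceil = -1

floor = -2, ceil = -1


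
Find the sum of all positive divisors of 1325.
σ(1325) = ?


Divisors of 1325: 1, 5, 25, 53, 265, 1325
Sum = 1 + 5 + 25 + 53 + 265 + 1325 = 1674

σ(1325) = 1674


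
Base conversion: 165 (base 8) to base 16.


165 (base 8) = 117 (decimal)
117 (decimal) = 75 (base 16)


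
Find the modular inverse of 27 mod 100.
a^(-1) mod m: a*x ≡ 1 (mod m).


Use the extended Euclidean algorithm on (100, 27); each row r = 100*s + 27*t:
r=100, s=1, t=0
r=27, s=0, t=1
q=3: r=19, s=1, t=-3   [100*(1) + 27*(-3) = 19]
q=1: r=8, s=-1, t=4   [100*(-1) + 27*(4) = 8]
q=2: r=3, s=3, t=-11   [100*(3) + 27*(-11) = 3]
q=2: r=2, s=-7, t=26   [100*(-7) + 27*(26) = 2]
q=1: r=1, s=10, t=-37   [100*(10) + 27*(-37) = 1]
q=2: r=0, s=-27, t=100   [100*(-27) + 27*(100) = 0]
GCD = 1 with t = -37, so 27*(-37) ≡ 1 (mod 100)
Inverse = -37 mod 100 = 63
Check: 27 * 63 = 1701 ≡ 1 (mod 100)

27^(-1) ≡ 63 (mod 100)


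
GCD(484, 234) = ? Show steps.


484 = 2 * 234 + 16
234 = 14 * 16 + 10
16 = 1 * 10 + 6
10 = 1 * 6 + 4
6 = 1 * 4 + 2
4 = 2 * 2 + 0
GCD = 2


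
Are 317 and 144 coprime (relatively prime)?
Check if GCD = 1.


Euclidean algorithm:
317 = 2 * 144 + 29
144 = 4 * 29 + 28
29 = 1 * 28 + 1
28 = 28 * 1 + 0
GCD(317, 144) = 1

Yes, coprime (GCD = 1)


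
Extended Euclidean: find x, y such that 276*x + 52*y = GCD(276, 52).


Tabular extended Euclidean (each row: r = 276*s + 52*t):
r=276, s=1, t=0
r=52, s=0, t=1
q=5: r=16, s=1, t=-5   [276*(1) + 52*(-5) = 16]
q=3: r=4, s=-3, t=16   [276*(-3) + 52*(16) = 4]
q=4: r=0, s=13, t=-69   [276*(13) + 52*(-69) = 0]
GCD = 4; from the row with r=4: x=-3, y=16
Check: 276*(-3) + 52*(16) = -828 + 832 = 4

GCD = 4, x = -3, y = 16


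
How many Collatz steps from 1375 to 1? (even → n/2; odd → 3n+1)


1375 → 4126 → 2063 → 6190 → 3095 → 9286 → 4643 → 13930 → 6965 → 20896 → 10448 → 5224 → 2612 → 1306 → 653 → 1960 → 980 → 490 → 245 → 736 → 368 → 184 → 92 → 46 → 23 → 70 → 35 → 106 → 53 → 160 → 80 → 40 → 20 → 10 → 5 → 16 → 8 → 4 → 2 → 1
Total steps = 39

39 steps


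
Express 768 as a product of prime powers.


768 / 2 = 384
384 / 2 = 192
192 / 2 = 96
96 / 2 = 48
48 / 2 = 24
24 / 2 = 12
12 / 2 = 6
6 / 2 = 3
3 / 3 = 1
768 = 2^8 × 3


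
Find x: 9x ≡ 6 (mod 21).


GCD(9, 21) = 3 divides 6
Divide: 3x ≡ 2 (mod 7)
x ≡ 3 (mod 7)


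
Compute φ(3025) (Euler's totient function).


3025 = 5^2 × 11^2
Prime factors: 5, 11
φ(3025) = 3025 × (1-1/5) × (1-1/11)
= 3025 × 4/5 × 10/11 = 2200

φ(3025) = 2200


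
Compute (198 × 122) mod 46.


198 × 122 = 24156
24156 mod 46 = 6


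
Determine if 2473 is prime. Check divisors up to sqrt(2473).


Check divisors up to sqrt(2473) = 49.7293
No divisors found.
2473 is prime.

Yes, 2473 is prime


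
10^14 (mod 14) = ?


10^1 mod 14 = 10
10^2 mod 14 = 2
10^3 mod 14 = 6
10^4 mod 14 = 4
10^5 mod 14 = 12
10^6 mod 14 = 8
10^7 mod 14 = 10
10^8 mod 14 = 2
10^9 mod 14 = 6
10^10 mod 14 = 4
10^11 mod 14 = 12
10^12 mod 14 = 8
10^13 mod 14 = 10
10^14 mod 14 = 2


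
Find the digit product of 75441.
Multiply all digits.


7 × 5 × 4 × 4 × 1 = 560


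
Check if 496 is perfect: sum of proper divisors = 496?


Proper divisors of 496: 1, 2, 4, 8, 16, 31, 62, 124, 248
Sum = 1 + 2 + 4 + 8 + 16 + 31 + 62 + 124 + 248 = 496

Yes, 496 is perfect (496 = 496)


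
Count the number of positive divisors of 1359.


1359 = 3^2 × 151^1
d(1359) = (2+1) × (1+1) = 6

6 divisors


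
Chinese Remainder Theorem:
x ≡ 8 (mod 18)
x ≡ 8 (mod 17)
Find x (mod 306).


M = 18*17 = 306
M1 = M/18 = 17, M2 = M/17 = 18
M1^(-1) mod 18 = 17, M2^(-1) mod 17 = 1
x = 8*17*17 + 8*18*1 = 2456
2456 mod 306 = 8
Check: 8 mod 18 = 8 ✓, 8 mod 17 = 8 ✓

x ≡ 8 (mod 306)


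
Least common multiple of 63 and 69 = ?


GCD(63, 69) = 3
LCM = 63*69/3 = 4347/3 = 1449

LCM = 1449


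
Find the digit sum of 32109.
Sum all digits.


3 + 2 + 1 + 0 + 9 = 15


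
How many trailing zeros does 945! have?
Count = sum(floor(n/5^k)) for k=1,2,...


floor(945/5) = 189
floor(945/25) = 37
floor(945/125) = 7
floor(945/625) = 1
Total = 234

234 trailing zeros


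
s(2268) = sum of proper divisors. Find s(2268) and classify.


Proper divisors: 1, 2, 3, 4, 6, 7, 9, 12, 14, 18, 21, 27, 28, 36, 42, 54, 63, 81, 84, 108, 126, 162, 189, 252, 324, 378, 567, 756, 1134
Sum = 1 + 2 + 3 + 4 + 6 + 7 + 9 + 12 + 14 + 18 + 21 + 27 + 28 + 36 + 42 + 54 + 63 + 81 + 84 + 108 + 126 + 162 + 189 + 252 + 324 + 378 + 567 + 756 + 1134 = 4508
4508 > 2268 → abundant

s(2268) = 4508 (abundant)


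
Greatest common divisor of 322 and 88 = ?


322 = 3 * 88 + 58
88 = 1 * 58 + 30
58 = 1 * 30 + 28
30 = 1 * 28 + 2
28 = 14 * 2 + 0
GCD = 2


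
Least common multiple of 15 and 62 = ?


GCD(15, 62) = 1
LCM = 15*62/1 = 930/1 = 930

LCM = 930


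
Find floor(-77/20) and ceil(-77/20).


-77/20 = -3.8500
floor = -4
ceil = -3

floor = -4, ceil = -3


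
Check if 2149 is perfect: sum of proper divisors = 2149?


Proper divisors of 2149: 1, 7, 307
Sum = 1 + 7 + 307 = 315

No, 2149 is not perfect (315 ≠ 2149)


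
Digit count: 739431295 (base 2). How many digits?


739431295 in base 2 = 101100000100101101001101111111
Number of digits = 30

30 digits (base 2)


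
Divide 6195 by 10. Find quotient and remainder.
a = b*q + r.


6195 = 10 * 619 + 5
Check: 6190 + 5 = 6195

q = 619, r = 5


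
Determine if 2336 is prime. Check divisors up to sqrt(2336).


2336 / 2 = 1168 (exact division)
2336 is NOT prime.

No, 2336 is not prime


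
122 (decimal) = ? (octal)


122 (base 10) = 122 (decimal)
122 (decimal) = 172 (base 8)


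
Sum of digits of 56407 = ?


5 + 6 + 4 + 0 + 7 = 22


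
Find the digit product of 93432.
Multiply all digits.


9 × 3 × 4 × 3 × 2 = 648


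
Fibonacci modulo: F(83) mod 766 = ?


F(k) mod 766 for k=1..83:
1, 1, 2, 3, 5, 8, 13, 21, 34, 55, 89, 144, 233, 377, 610, 221, 65, 286, 351, 637, 222, 93, 315, 408, 723, 365, 322, 687, 243, 164, 407, 571, 212, 17, 229, 246, 475, 721, 430, 385, 49, 434, 483, 151, 634, 19, 653, 672, 559, 465, 258, 723, 215, 172, 387, 559, 180, 739, 153, 126, 279, 405, 684, 323, 241, 564, 39, 603, 642, 479, 355, 68, 423, 491, 148, 639, 21, 660, 681, 575, 490, 299, 23
F(83) mod 766 = 23


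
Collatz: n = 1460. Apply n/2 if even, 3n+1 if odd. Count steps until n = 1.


1460 → 730 → 365 → 1096 → 548 → 274 → 137 → 412 → 206 → 103 → 310 → 155 → 466 → 233 → 700 → 350 → 175 → 526 → 263 → 790 → 395 → 1186 → 593 → 1780 → 890 → 445 → 1336 → 668 → 334 → 167 → 502 → 251 → 754 → 377 → 1132 → 566 → 283 → 850 → 425 → 1276 → 638 → 319 → 958 → 479 → 1438 → 719 → 2158 → 1079 → 3238 → 1619 → 4858 → 2429 → 7288 → 3644 → 1822 → 911 → 2734 → 1367 → 4102 → 2051 → 6154 → 3077 → 9232 → 4616 → 2308 → 1154 → 577 → 1732 → 866 → 433 → 1300 → 650 → 325 → 976 → 488 → 244 → 122 → 61 → 184 → 92 → 46 → 23 → 70 → 35 → 106 → 53 → 160 → 80 → 40 → 20 → 10 → 5 → 16 → 8 → 4 → 2 → 1
Total steps = 96

96 steps


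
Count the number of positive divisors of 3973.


3973 = 29^1 × 137^1
d(3973) = (1+1) × (1+1) = 4

4 divisors


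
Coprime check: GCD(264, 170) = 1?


Euclidean algorithm:
264 = 1 * 170 + 94
170 = 1 * 94 + 76
94 = 1 * 76 + 18
76 = 4 * 18 + 4
18 = 4 * 4 + 2
4 = 2 * 2 + 0
GCD(264, 170) = 2

No, not coprime (GCD = 2)


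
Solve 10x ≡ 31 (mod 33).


GCD(10, 33) = 1, unique solution
a^(-1) mod 33 = 10
x = 10 * 31 mod 33 = 13

x ≡ 13 (mod 33)


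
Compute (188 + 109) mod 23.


188 + 109 = 297
297 mod 23 = 21


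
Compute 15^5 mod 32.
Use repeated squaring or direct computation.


15^1 mod 32 = 15
15^2 mod 32 = 1
15^3 mod 32 = 15
15^4 mod 32 = 1
15^5 mod 32 = 15


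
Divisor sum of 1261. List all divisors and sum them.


Divisors of 1261: 1, 13, 97, 1261
Sum = 1 + 13 + 97 + 1261 = 1372

σ(1261) = 1372


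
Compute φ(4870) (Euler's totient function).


4870 = 2 × 5 × 487
Prime factors: 2, 5, 487
φ(4870) = 4870 × (1-1/2) × (1-1/5) × (1-1/487)
= 4870 × 1/2 × 4/5 × 486/487 = 1944

φ(4870) = 1944


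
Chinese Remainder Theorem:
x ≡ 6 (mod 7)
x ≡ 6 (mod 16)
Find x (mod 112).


M = 7*16 = 112
M1 = M/7 = 16, M2 = M/16 = 7
M1^(-1) mod 7 = 4, M2^(-1) mod 16 = 7
x = 6*16*4 + 6*7*7 = 678
678 mod 112 = 6
Check: 6 mod 7 = 6 ✓, 6 mod 16 = 6 ✓

x ≡ 6 (mod 112)


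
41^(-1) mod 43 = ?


Use the extended Euclidean algorithm on (43, 41); each row r = 43*s + 41*t:
r=43, s=1, t=0
r=41, s=0, t=1
q=1: r=2, s=1, t=-1   [43*(1) + 41*(-1) = 2]
q=20: r=1, s=-20, t=21   [43*(-20) + 41*(21) = 1]
q=2: r=0, s=41, t=-43   [43*(41) + 41*(-43) = 0]
GCD = 1 with t = 21, so 41*(21) ≡ 1 (mod 43)
Inverse = 21 mod 43 = 21
Check: 41 * 21 = 861 ≡ 1 (mod 43)

41^(-1) ≡ 21 (mod 43)


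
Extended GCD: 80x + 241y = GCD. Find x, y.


Tabular extended Euclidean (each row: r = 80*s + 241*t):
r=80, s=1, t=0
r=241, s=0, t=1
q=0: r=80, s=1, t=0   [80*(1) + 241*(0) = 80]
q=3: r=1, s=-3, t=1   [80*(-3) + 241*(1) = 1]
q=80: r=0, s=241, t=-80   [80*(241) + 241*(-80) = 0]
GCD = 1; from the row with r=1: x=-3, y=1
Check: 80*(-3) + 241*(1) = -240 + 241 = 1

GCD = 1, x = -3, y = 1


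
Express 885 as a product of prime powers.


885 / 3 = 295
295 / 5 = 59
59 / 59 = 1
885 = 3 × 5 × 59


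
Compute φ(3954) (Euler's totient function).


3954 = 2 × 3 × 659
Prime factors: 2, 3, 659
φ(3954) = 3954 × (1-1/2) × (1-1/3) × (1-1/659)
= 3954 × 1/2 × 2/3 × 658/659 = 1316

φ(3954) = 1316


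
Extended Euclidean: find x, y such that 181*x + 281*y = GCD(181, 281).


Tabular extended Euclidean (each row: r = 181*s + 281*t):
r=181, s=1, t=0
r=281, s=0, t=1
q=0: r=181, s=1, t=0   [181*(1) + 281*(0) = 181]
q=1: r=100, s=-1, t=1   [181*(-1) + 281*(1) = 100]
q=1: r=81, s=2, t=-1   [181*(2) + 281*(-1) = 81]
q=1: r=19, s=-3, t=2   [181*(-3) + 281*(2) = 19]
q=4: r=5, s=14, t=-9   [181*(14) + 281*(-9) = 5]
q=3: r=4, s=-45, t=29   [181*(-45) + 281*(29) = 4]
q=1: r=1, s=59, t=-38   [181*(59) + 281*(-38) = 1]
q=4: r=0, s=-281, t=181   [181*(-281) + 281*(181) = 0]
GCD = 1; from the row with r=1: x=59, y=-38
Check: 181*(59) + 281*(-38) = 10679 - 10678 = 1

GCD = 1, x = 59, y = -38


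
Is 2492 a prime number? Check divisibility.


2492 / 2 = 1246 (exact division)
2492 is NOT prime.

No, 2492 is not prime


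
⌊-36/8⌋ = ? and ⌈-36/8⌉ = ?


-36/8 = -4.5000
floor = -5
ceil = -4

floor = -5, ceil = -4


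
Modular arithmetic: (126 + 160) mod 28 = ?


126 + 160 = 286
286 mod 28 = 6


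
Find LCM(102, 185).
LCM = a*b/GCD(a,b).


GCD(102, 185) = 1
LCM = 102*185/1 = 18870/1 = 18870

LCM = 18870


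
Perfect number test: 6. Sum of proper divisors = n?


Proper divisors of 6: 1, 2, 3
Sum = 1 + 2 + 3 = 6

Yes, 6 is perfect (6 = 6)


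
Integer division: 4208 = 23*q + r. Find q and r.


4208 = 23 * 182 + 22
Check: 4186 + 22 = 4208

q = 182, r = 22


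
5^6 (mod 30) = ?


5^1 mod 30 = 5
5^2 mod 30 = 25
5^3 mod 30 = 5
5^4 mod 30 = 25
5^5 mod 30 = 5
5^6 mod 30 = 25


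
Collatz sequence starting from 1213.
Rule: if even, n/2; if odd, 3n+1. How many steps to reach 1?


1213 → 3640 → 1820 → 910 → 455 → 1366 → 683 → 2050 → 1025 → 3076 → 1538 → 769 → 2308 → 1154 → 577 → 1732 → 866 → 433 → 1300 → 650 → 325 → 976 → 488 → 244 → 122 → 61 → 184 → 92 → 46 → 23 → 70 → 35 → 106 → 53 → 160 → 80 → 40 → 20 → 10 → 5 → 16 → 8 → 4 → 2 → 1
Total steps = 44

44 steps


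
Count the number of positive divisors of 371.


371 = 7^1 × 53^1
d(371) = (1+1) × (1+1) = 4

4 divisors


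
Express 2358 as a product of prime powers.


2358 / 2 = 1179
1179 / 3 = 393
393 / 3 = 131
131 / 131 = 1
2358 = 2 × 3^2 × 131


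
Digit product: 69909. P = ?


6 × 9 × 9 × 0 × 9 = 0


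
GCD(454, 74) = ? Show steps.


454 = 6 * 74 + 10
74 = 7 * 10 + 4
10 = 2 * 4 + 2
4 = 2 * 2 + 0
GCD = 2


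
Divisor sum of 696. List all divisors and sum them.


Divisors of 696: 1, 2, 3, 4, 6, 8, 12, 24, 29, 58, 87, 116, 174, 232, 348, 696
Sum = 1 + 2 + 3 + 4 + 6 + 8 + 12 + 24 + 29 + 58 + 87 + 116 + 174 + 232 + 348 + 696 = 1800

σ(696) = 1800


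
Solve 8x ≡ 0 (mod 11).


GCD(8, 11) = 1, unique solution
a^(-1) mod 11 = 7
x = 7 * 0 mod 11 = 0

x ≡ 0 (mod 11)


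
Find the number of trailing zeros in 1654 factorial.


floor(1654/5) = 330
floor(1654/25) = 66
floor(1654/125) = 13
floor(1654/625) = 2
Total = 411

411 trailing zeros


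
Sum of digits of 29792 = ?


2 + 9 + 7 + 9 + 2 = 29


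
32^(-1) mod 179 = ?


Use the extended Euclidean algorithm on (179, 32); each row r = 179*s + 32*t:
r=179, s=1, t=0
r=32, s=0, t=1
q=5: r=19, s=1, t=-5   [179*(1) + 32*(-5) = 19]
q=1: r=13, s=-1, t=6   [179*(-1) + 32*(6) = 13]
q=1: r=6, s=2, t=-11   [179*(2) + 32*(-11) = 6]
q=2: r=1, s=-5, t=28   [179*(-5) + 32*(28) = 1]
q=6: r=0, s=32, t=-179   [179*(32) + 32*(-179) = 0]
GCD = 1 with t = 28, so 32*(28) ≡ 1 (mod 179)
Inverse = 28 mod 179 = 28
Check: 32 * 28 = 896 ≡ 1 (mod 179)

32^(-1) ≡ 28 (mod 179)


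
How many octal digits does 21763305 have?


21763305 in base 8 = 123012351
Number of digits = 9

9 digits (base 8)


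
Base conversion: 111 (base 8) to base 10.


111 (base 8) = 73 (decimal)
73 (decimal) = 73 (base 10)


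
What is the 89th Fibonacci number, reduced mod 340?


F(k) mod 340 for k=1..89:
1, 1, 2, 3, 5, 8, 13, 21, 34, 55, 89, 144, 233, 37, 270, 307, 237, 204, 101, 305, 66, 31, 97, 128, 225, 13, 238, 251, 149, 60, 209, 269, 138, 67, 205, 272, 137, 69, 206, 275, 141, 76, 217, 293, 170, 123, 293, 76, 29, 105, 134, 239, 33, 272, 305, 237, 202, 99, 301, 60, 21, 81, 102, 183, 285, 128, 73, 201, 274, 135, 69, 204, 273, 137, 70, 207, 277, 144, 81, 225, 306, 191, 157, 8, 165, 173, 338, 171, 169
F(89) mod 340 = 169


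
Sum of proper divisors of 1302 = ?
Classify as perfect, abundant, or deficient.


Proper divisors: 1, 2, 3, 6, 7, 14, 21, 31, 42, 62, 93, 186, 217, 434, 651
Sum = 1 + 2 + 3 + 6 + 7 + 14 + 21 + 31 + 42 + 62 + 93 + 186 + 217 + 434 + 651 = 1770
1770 > 1302 → abundant

s(1302) = 1770 (abundant)


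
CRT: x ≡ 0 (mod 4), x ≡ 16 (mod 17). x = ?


M = 4*17 = 68
M1 = M/4 = 17, M2 = M/17 = 4
M1^(-1) mod 4 = 1, M2^(-1) mod 17 = 13
x = 0*17*1 + 16*4*13 = 832
832 mod 68 = 16
Check: 16 mod 4 = 0 ✓, 16 mod 17 = 16 ✓

x ≡ 16 (mod 68)


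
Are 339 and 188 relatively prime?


Euclidean algorithm:
339 = 1 * 188 + 151
188 = 1 * 151 + 37
151 = 4 * 37 + 3
37 = 12 * 3 + 1
3 = 3 * 1 + 0
GCD(339, 188) = 1

Yes, coprime (GCD = 1)


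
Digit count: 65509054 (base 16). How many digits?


65509054 in base 16 = 3E796BE
Number of digits = 7

7 digits (base 16)


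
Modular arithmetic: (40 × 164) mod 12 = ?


40 × 164 = 6560
6560 mod 12 = 8


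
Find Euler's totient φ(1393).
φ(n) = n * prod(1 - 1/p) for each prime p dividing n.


1393 = 7 × 199
Prime factors: 7, 199
φ(1393) = 1393 × (1-1/7) × (1-1/199)
= 1393 × 6/7 × 198/199 = 1188

φ(1393) = 1188


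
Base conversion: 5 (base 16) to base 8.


5 (base 16) = 5 (decimal)
5 (decimal) = 5 (base 8)


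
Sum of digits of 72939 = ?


7 + 2 + 9 + 3 + 9 = 30


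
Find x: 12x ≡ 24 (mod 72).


GCD(12, 72) = 12 divides 24
Divide: 1x ≡ 2 (mod 6)
x ≡ 2 (mod 6)


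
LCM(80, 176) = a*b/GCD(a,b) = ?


GCD(80, 176) = 16
LCM = 80*176/16 = 14080/16 = 880

LCM = 880


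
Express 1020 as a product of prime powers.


1020 / 2 = 510
510 / 2 = 255
255 / 3 = 85
85 / 5 = 17
17 / 17 = 1
1020 = 2^2 × 3 × 5 × 17


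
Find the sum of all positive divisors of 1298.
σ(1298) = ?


Divisors of 1298: 1, 2, 11, 22, 59, 118, 649, 1298
Sum = 1 + 2 + 11 + 22 + 59 + 118 + 649 + 1298 = 2160

σ(1298) = 2160


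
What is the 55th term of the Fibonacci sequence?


Sequence: 1, 1, 2, 3, 5, 8, 13, 21, 34, 55, 89, 144, 233, 377, 610, 987, 1597, 2584, 4181, 6765, 10946, 17711, 28657, 46368, 75025, 121393, 196418, 317811, 514229, 832040, 1346269, 2178309, 3524578, 5702887, 9227465, 14930352, 24157817, 39088169, 63245986, 102334155, 165580141, 267914296, 433494437, 701408733, 1134903170, 1836311903, 2971215073, 4807526976, 7778742049, 12586269025, 20365011074, 32951280099, 53316291173, 86267571272, 139583862445
F(55) = 139583862445


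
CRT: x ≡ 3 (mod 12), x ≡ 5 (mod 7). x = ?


M = 12*7 = 84
M1 = M/12 = 7, M2 = M/7 = 12
M1^(-1) mod 12 = 7, M2^(-1) mod 7 = 3
x = 3*7*7 + 5*12*3 = 327
327 mod 84 = 75
Check: 75 mod 12 = 3 ✓, 75 mod 7 = 5 ✓

x ≡ 75 (mod 84)


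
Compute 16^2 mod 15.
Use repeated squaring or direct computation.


16^1 mod 15 = 1
16^2 mod 15 = 1


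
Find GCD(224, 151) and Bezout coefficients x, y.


Tabular extended Euclidean (each row: r = 224*s + 151*t):
r=224, s=1, t=0
r=151, s=0, t=1
q=1: r=73, s=1, t=-1   [224*(1) + 151*(-1) = 73]
q=2: r=5, s=-2, t=3   [224*(-2) + 151*(3) = 5]
q=14: r=3, s=29, t=-43   [224*(29) + 151*(-43) = 3]
q=1: r=2, s=-31, t=46   [224*(-31) + 151*(46) = 2]
q=1: r=1, s=60, t=-89   [224*(60) + 151*(-89) = 1]
q=2: r=0, s=-151, t=224   [224*(-151) + 151*(224) = 0]
GCD = 1; from the row with r=1: x=60, y=-89
Check: 224*(60) + 151*(-89) = 13440 - 13439 = 1

GCD = 1, x = 60, y = -89


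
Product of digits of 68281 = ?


6 × 8 × 2 × 8 × 1 = 768


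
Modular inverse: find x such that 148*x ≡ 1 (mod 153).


Use the extended Euclidean algorithm on (153, 148); each row r = 153*s + 148*t:
r=153, s=1, t=0
r=148, s=0, t=1
q=1: r=5, s=1, t=-1   [153*(1) + 148*(-1) = 5]
q=29: r=3, s=-29, t=30   [153*(-29) + 148*(30) = 3]
q=1: r=2, s=30, t=-31   [153*(30) + 148*(-31) = 2]
q=1: r=1, s=-59, t=61   [153*(-59) + 148*(61) = 1]
q=2: r=0, s=148, t=-153   [153*(148) + 148*(-153) = 0]
GCD = 1 with t = 61, so 148*(61) ≡ 1 (mod 153)
Inverse = 61 mod 153 = 61
Check: 148 * 61 = 9028 ≡ 1 (mod 153)

148^(-1) ≡ 61 (mod 153)


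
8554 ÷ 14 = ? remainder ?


8554 = 14 * 611 + 0
Check: 8554 + 0 = 8554

q = 611, r = 0


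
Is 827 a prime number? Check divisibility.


Check divisors up to sqrt(827) = 28.7576
No divisors found.
827 is prime.

Yes, 827 is prime


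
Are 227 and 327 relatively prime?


Euclidean algorithm:
327 = 1 * 227 + 100
227 = 2 * 100 + 27
100 = 3 * 27 + 19
27 = 1 * 19 + 8
19 = 2 * 8 + 3
8 = 2 * 3 + 2
3 = 1 * 2 + 1
2 = 2 * 1 + 0
GCD(227, 327) = 1

Yes, coprime (GCD = 1)


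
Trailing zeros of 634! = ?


floor(634/5) = 126
floor(634/25) = 25
floor(634/125) = 5
floor(634/625) = 1
Total = 157

157 trailing zeros


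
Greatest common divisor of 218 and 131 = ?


218 = 1 * 131 + 87
131 = 1 * 87 + 44
87 = 1 * 44 + 43
44 = 1 * 43 + 1
43 = 43 * 1 + 0
GCD = 1


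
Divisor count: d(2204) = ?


2204 = 2^2 × 19^1 × 29^1
d(2204) = (2+1) × (1+1) × (1+1) = 12

12 divisors


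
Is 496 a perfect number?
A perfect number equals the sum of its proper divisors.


Proper divisors of 496: 1, 2, 4, 8, 16, 31, 62, 124, 248
Sum = 1 + 2 + 4 + 8 + 16 + 31 + 62 + 124 + 248 = 496

Yes, 496 is perfect (496 = 496)


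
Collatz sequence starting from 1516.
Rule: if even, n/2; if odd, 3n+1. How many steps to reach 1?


1516 → 758 → 379 → 1138 → 569 → 1708 → 854 → 427 → 1282 → 641 → 1924 → 962 → 481 → 1444 → 722 → 361 → 1084 → 542 → 271 → 814 → 407 → 1222 → 611 → 1834 → 917 → 2752 → 1376 → 688 → 344 → 172 → 86 → 43 → 130 → 65 → 196 → 98 → 49 → 148 → 74 → 37 → 112 → 56 → 28 → 14 → 7 → 22 → 11 → 34 → 17 → 52 → 26 → 13 → 40 → 20 → 10 → 5 → 16 → 8 → 4 → 2 → 1
Total steps = 60

60 steps


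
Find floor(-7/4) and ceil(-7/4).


-7/4 = -1.7500
floor = -2
ceil = -1

floor = -2, ceil = -1


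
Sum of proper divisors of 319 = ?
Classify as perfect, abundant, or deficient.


Proper divisors: 1, 11, 29
Sum = 1 + 11 + 29 = 41
41 < 319 → deficient

s(319) = 41 (deficient)


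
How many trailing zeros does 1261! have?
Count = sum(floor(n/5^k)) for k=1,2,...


floor(1261/5) = 252
floor(1261/25) = 50
floor(1261/125) = 10
floor(1261/625) = 2
Total = 314

314 trailing zeros


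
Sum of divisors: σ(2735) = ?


Divisors of 2735: 1, 5, 547, 2735
Sum = 1 + 5 + 547 + 2735 = 3288

σ(2735) = 3288


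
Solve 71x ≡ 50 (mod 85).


GCD(71, 85) = 1, unique solution
a^(-1) mod 85 = 6
x = 6 * 50 mod 85 = 45

x ≡ 45 (mod 85)


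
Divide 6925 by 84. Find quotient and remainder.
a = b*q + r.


6925 = 84 * 82 + 37
Check: 6888 + 37 = 6925

q = 82, r = 37


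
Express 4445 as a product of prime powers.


4445 / 5 = 889
889 / 7 = 127
127 / 127 = 1
4445 = 5 × 7 × 127


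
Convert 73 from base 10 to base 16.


73 (base 10) = 73 (decimal)
73 (decimal) = 49 (base 16)


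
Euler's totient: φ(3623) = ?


3623 = 3623
Prime factors: 3623
φ(3623) = 3623 × (1-1/3623)
= 3623 × 3622/3623 = 3622

φ(3623) = 3622


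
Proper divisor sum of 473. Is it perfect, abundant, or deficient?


Proper divisors: 1, 11, 43
Sum = 1 + 11 + 43 = 55
55 < 473 → deficient

s(473) = 55 (deficient)


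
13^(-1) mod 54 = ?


Use the extended Euclidean algorithm on (54, 13); each row r = 54*s + 13*t:
r=54, s=1, t=0
r=13, s=0, t=1
q=4: r=2, s=1, t=-4   [54*(1) + 13*(-4) = 2]
q=6: r=1, s=-6, t=25   [54*(-6) + 13*(25) = 1]
q=2: r=0, s=13, t=-54   [54*(13) + 13*(-54) = 0]
GCD = 1 with t = 25, so 13*(25) ≡ 1 (mod 54)
Inverse = 25 mod 54 = 25
Check: 13 * 25 = 325 ≡ 1 (mod 54)

13^(-1) ≡ 25 (mod 54)


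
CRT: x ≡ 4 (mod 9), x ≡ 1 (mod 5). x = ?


M = 9*5 = 45
M1 = M/9 = 5, M2 = M/5 = 9
M1^(-1) mod 9 = 2, M2^(-1) mod 5 = 4
x = 4*5*2 + 1*9*4 = 76
76 mod 45 = 31
Check: 31 mod 9 = 4 ✓, 31 mod 5 = 1 ✓

x ≡ 31 (mod 45)


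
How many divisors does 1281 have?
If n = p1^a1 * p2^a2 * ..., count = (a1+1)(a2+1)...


1281 = 3^1 × 7^1 × 61^1
d(1281) = (1+1) × (1+1) × (1+1) = 8

8 divisors


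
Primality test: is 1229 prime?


Check divisors up to sqrt(1229) = 35.0571
No divisors found.
1229 is prime.

Yes, 1229 is prime


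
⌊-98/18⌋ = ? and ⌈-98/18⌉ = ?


-98/18 = -5.4444
floor = -6
ceil = -5

floor = -6, ceil = -5


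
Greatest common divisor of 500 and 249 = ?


500 = 2 * 249 + 2
249 = 124 * 2 + 1
2 = 2 * 1 + 0
GCD = 1


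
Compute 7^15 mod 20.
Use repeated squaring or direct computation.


7^1 mod 20 = 7
7^2 mod 20 = 9
7^3 mod 20 = 3
7^4 mod 20 = 1
7^5 mod 20 = 7
7^6 mod 20 = 9
7^7 mod 20 = 3
7^8 mod 20 = 1
7^9 mod 20 = 7
7^10 mod 20 = 9
7^11 mod 20 = 3
7^12 mod 20 = 1
7^13 mod 20 = 7
7^14 mod 20 = 9
7^15 mod 20 = 3


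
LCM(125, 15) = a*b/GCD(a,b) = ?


GCD(125, 15) = 5
LCM = 125*15/5 = 1875/5 = 375

LCM = 375


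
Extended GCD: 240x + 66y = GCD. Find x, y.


Tabular extended Euclidean (each row: r = 240*s + 66*t):
r=240, s=1, t=0
r=66, s=0, t=1
q=3: r=42, s=1, t=-3   [240*(1) + 66*(-3) = 42]
q=1: r=24, s=-1, t=4   [240*(-1) + 66*(4) = 24]
q=1: r=18, s=2, t=-7   [240*(2) + 66*(-7) = 18]
q=1: r=6, s=-3, t=11   [240*(-3) + 66*(11) = 6]
q=3: r=0, s=11, t=-40   [240*(11) + 66*(-40) = 0]
GCD = 6; from the row with r=6: x=-3, y=11
Check: 240*(-3) + 66*(11) = -720 + 726 = 6

GCD = 6, x = -3, y = 11


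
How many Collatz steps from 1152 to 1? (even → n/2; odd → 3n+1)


1152 → 576 → 288 → 144 → 72 → 36 → 18 → 9 → 28 → 14 → 7 → 22 → 11 → 34 → 17 → 52 → 26 → 13 → 40 → 20 → 10 → 5 → 16 → 8 → 4 → 2 → 1
Total steps = 26

26 steps


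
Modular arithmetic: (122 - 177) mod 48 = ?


122 - 177 = -55
-55 mod 48 = 41


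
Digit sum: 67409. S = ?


6 + 7 + 4 + 0 + 9 = 26


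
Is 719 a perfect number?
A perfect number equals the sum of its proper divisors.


Proper divisors of 719: 1
Sum = 1 = 1

No, 719 is not perfect (1 ≠ 719)


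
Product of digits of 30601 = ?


3 × 0 × 6 × 0 × 1 = 0


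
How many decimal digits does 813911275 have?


813911275 has 9 digits in base 10
floor(log10(813911275)) + 1 = floor(8.9106) + 1 = 9

9 digits (base 10)


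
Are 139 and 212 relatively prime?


Euclidean algorithm:
212 = 1 * 139 + 73
139 = 1 * 73 + 66
73 = 1 * 66 + 7
66 = 9 * 7 + 3
7 = 2 * 3 + 1
3 = 3 * 1 + 0
GCD(139, 212) = 1

Yes, coprime (GCD = 1)


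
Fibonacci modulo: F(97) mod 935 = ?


F(k) mod 935 for k=1..97:
1, 1, 2, 3, 5, 8, 13, 21, 34, 55, 89, 144, 233, 377, 610, 52, 662, 714, 441, 220, 661, 881, 607, 553, 225, 778, 68, 846, 914, 825, 804, 694, 563, 322, 885, 272, 222, 494, 716, 275, 56, 331, 387, 718, 170, 888, 123, 76, 199, 275, 474, 749, 288, 102, 390, 492, 882, 439, 386, 825, 276, 166, 442, 608, 115, 723, 838, 626, 529, 220, 749, 34, 783, 817, 665, 547, 277, 824, 166, 55, 221, 276, 497, 773, 335, 173, 508, 681, 254, 0, 254, 254, 508, 762, 335, 162, 497
F(97) mod 935 = 497


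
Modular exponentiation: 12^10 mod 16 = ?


12^1 mod 16 = 12
12^2 mod 16 = 0
12^3 mod 16 = 0
12^4 mod 16 = 0
12^5 mod 16 = 0
12^6 mod 16 = 0
12^7 mod 16 = 0
12^8 mod 16 = 0
12^9 mod 16 = 0
12^10 mod 16 = 0


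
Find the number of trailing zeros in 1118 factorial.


floor(1118/5) = 223
floor(1118/25) = 44
floor(1118/125) = 8
floor(1118/625) = 1
Total = 276

276 trailing zeros


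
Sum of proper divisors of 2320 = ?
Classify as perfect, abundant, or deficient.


Proper divisors: 1, 2, 4, 5, 8, 10, 16, 20, 29, 40, 58, 80, 116, 145, 232, 290, 464, 580, 1160
Sum = 1 + 2 + 4 + 5 + 8 + 10 + 16 + 20 + 29 + 40 + 58 + 80 + 116 + 145 + 232 + 290 + 464 + 580 + 1160 = 3260
3260 > 2320 → abundant

s(2320) = 3260 (abundant)


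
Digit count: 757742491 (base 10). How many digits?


757742491 has 9 digits in base 10
floor(log10(757742491)) + 1 = floor(8.8795) + 1 = 9

9 digits (base 10)


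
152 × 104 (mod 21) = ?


152 × 104 = 15808
15808 mod 21 = 16


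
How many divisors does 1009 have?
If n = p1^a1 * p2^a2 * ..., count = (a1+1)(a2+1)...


1009 = 1009^1
d(1009) = (1+1) = 2

2 divisors


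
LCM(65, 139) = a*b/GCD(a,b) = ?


GCD(65, 139) = 1
LCM = 65*139/1 = 9035/1 = 9035

LCM = 9035


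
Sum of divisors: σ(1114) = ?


Divisors of 1114: 1, 2, 557, 1114
Sum = 1 + 2 + 557 + 1114 = 1674

σ(1114) = 1674


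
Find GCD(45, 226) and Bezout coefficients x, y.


Tabular extended Euclidean (each row: r = 45*s + 226*t):
r=45, s=1, t=0
r=226, s=0, t=1
q=0: r=45, s=1, t=0   [45*(1) + 226*(0) = 45]
q=5: r=1, s=-5, t=1   [45*(-5) + 226*(1) = 1]
q=45: r=0, s=226, t=-45   [45*(226) + 226*(-45) = 0]
GCD = 1; from the row with r=1: x=-5, y=1
Check: 45*(-5) + 226*(1) = -225 + 226 = 1

GCD = 1, x = -5, y = 1


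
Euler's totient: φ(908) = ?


908 = 2^2 × 227
Prime factors: 2, 227
φ(908) = 908 × (1-1/2) × (1-1/227)
= 908 × 1/2 × 226/227 = 452

φ(908) = 452


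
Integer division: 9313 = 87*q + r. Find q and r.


9313 = 87 * 107 + 4
Check: 9309 + 4 = 9313

q = 107, r = 4


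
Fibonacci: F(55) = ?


Sequence: 1, 1, 2, 3, 5, 8, 13, 21, 34, 55, 89, 144, 233, 377, 610, 987, 1597, 2584, 4181, 6765, 10946, 17711, 28657, 46368, 75025, 121393, 196418, 317811, 514229, 832040, 1346269, 2178309, 3524578, 5702887, 9227465, 14930352, 24157817, 39088169, 63245986, 102334155, 165580141, 267914296, 433494437, 701408733, 1134903170, 1836311903, 2971215073, 4807526976, 7778742049, 12586269025, 20365011074, 32951280099, 53316291173, 86267571272, 139583862445
F(55) = 139583862445


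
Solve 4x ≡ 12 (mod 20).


GCD(4, 20) = 4 divides 12
Divide: 1x ≡ 3 (mod 5)
x ≡ 3 (mod 5)


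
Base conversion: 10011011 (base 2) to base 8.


10011011 (base 2) = 155 (decimal)
155 (decimal) = 233 (base 8)


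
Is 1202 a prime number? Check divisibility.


1202 / 2 = 601 (exact division)
1202 is NOT prime.

No, 1202 is not prime


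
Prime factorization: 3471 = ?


3471 / 3 = 1157
1157 / 13 = 89
89 / 89 = 1
3471 = 3 × 13 × 89


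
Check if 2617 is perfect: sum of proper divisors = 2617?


Proper divisors of 2617: 1
Sum = 1 = 1

No, 2617 is not perfect (1 ≠ 2617)


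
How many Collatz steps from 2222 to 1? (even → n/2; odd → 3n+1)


2222 → 1111 → 3334 → 1667 → 5002 → 2501 → 7504 → 3752 → 1876 → 938 → 469 → 1408 → 704 → 352 → 176 → 88 → 44 → 22 → 11 → 34 → 17 → 52 → 26 → 13 → 40 → 20 → 10 → 5 → 16 → 8 → 4 → 2 → 1
Total steps = 32

32 steps


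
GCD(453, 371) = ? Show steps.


453 = 1 * 371 + 82
371 = 4 * 82 + 43
82 = 1 * 43 + 39
43 = 1 * 39 + 4
39 = 9 * 4 + 3
4 = 1 * 3 + 1
3 = 3 * 1 + 0
GCD = 1


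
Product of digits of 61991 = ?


6 × 1 × 9 × 9 × 1 = 486


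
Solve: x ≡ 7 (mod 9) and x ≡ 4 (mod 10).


M = 9*10 = 90
M1 = M/9 = 10, M2 = M/10 = 9
M1^(-1) mod 9 = 1, M2^(-1) mod 10 = 9
x = 7*10*1 + 4*9*9 = 394
394 mod 90 = 34
Check: 34 mod 9 = 7 ✓, 34 mod 10 = 4 ✓

x ≡ 34 (mod 90)


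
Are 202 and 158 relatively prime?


Euclidean algorithm:
202 = 1 * 158 + 44
158 = 3 * 44 + 26
44 = 1 * 26 + 18
26 = 1 * 18 + 8
18 = 2 * 8 + 2
8 = 4 * 2 + 0
GCD(202, 158) = 2

No, not coprime (GCD = 2)


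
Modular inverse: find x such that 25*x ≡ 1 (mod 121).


Use the extended Euclidean algorithm on (121, 25); each row r = 121*s + 25*t:
r=121, s=1, t=0
r=25, s=0, t=1
q=4: r=21, s=1, t=-4   [121*(1) + 25*(-4) = 21]
q=1: r=4, s=-1, t=5   [121*(-1) + 25*(5) = 4]
q=5: r=1, s=6, t=-29   [121*(6) + 25*(-29) = 1]
q=4: r=0, s=-25, t=121   [121*(-25) + 25*(121) = 0]
GCD = 1 with t = -29, so 25*(-29) ≡ 1 (mod 121)
Inverse = -29 mod 121 = 92
Check: 25 * 92 = 2300 ≡ 1 (mod 121)

25^(-1) ≡ 92 (mod 121)
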